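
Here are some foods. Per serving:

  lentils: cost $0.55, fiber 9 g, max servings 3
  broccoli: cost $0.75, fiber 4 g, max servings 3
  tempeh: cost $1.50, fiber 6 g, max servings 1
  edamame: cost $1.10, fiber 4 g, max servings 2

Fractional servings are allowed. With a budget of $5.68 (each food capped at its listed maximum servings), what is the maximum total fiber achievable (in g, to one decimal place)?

46.0 g

Fiber per dollar: lentils 16.36, broccoli 5.333, tempeh 4, edamame 3.636.
Take 3 servings of lentils: spends $1.65, +27.0 g fiber (running total 27.0 g).
Take 3 servings of broccoli: spends $2.25, +12.0 g fiber (running total 39.0 g).
Take 1 serving of tempeh: spends $1.50, +6.0 g fiber (running total 45.0 g).
Take 0.2545 servings of edamame: spends $0.28, +1.0 g fiber (running total 46.0 g).
Greedy by best ratio exhausts the cost allowance optimally: 46.0 g.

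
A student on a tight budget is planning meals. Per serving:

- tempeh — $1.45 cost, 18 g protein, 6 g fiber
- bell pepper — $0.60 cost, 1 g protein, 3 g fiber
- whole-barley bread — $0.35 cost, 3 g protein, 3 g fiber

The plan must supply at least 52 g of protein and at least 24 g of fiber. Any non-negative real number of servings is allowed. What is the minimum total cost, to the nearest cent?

A basic optimal solution has at most two foods positive. Try each food alone and each pair with both targets met exactly.
tempeh only: max(52/18, 24/6) = 4 servings → $5.80.
bell pepper only: max(52/1, 24/3) = 52 servings → $31.20.
whole-barley bread only: max(52/3, 24/3) = 17.33 servings → $6.07.
tempeh + bell pepper with both tight: 2.75 servings and 2.5 servings → $5.49.
tempeh + whole-barley bread with both tight: 2.333 servings and 3.333 servings → $4.55.
bell pepper + whole-barley bread: the both-tight solution has a negative serving — not a feasible corner.
Cheapest feasible corner: $4.55.

$4.55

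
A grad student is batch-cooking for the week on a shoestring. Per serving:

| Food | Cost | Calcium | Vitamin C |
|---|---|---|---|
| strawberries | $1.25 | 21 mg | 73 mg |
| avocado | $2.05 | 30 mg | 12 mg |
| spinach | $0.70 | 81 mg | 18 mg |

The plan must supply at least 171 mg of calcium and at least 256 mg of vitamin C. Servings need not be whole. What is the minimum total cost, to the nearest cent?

With two linear requirements the optimum uses one or two foods; enumerate the corners.
strawberries only: max(171/21, 256/73) = 8.143 servings → $10.18.
avocado only: max(171/30, 256/12) = 21.33 servings → $43.73.
spinach only: max(171/81, 256/18) = 14.22 servings → $9.96.
strawberries + avocado with both tight: 2.904 servings and 3.667 servings → $11.15.
strawberries + spinach with both tight: 3.19 servings and 1.284 servings → $4.89.
avocado + spinach: the both-tight solution has a negative serving — not a feasible corner.
The minimum over all feasible corners is $4.89.

$4.89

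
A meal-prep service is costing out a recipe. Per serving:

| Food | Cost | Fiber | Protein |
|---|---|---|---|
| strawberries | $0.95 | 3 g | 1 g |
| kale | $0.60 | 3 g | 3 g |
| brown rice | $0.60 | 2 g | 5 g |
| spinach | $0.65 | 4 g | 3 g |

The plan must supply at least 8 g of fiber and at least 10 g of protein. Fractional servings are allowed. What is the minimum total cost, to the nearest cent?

The cheapest plan sits at a corner of the feasible region — with two constraints it uses at most two foods.
strawberries only: max(8/3, 10/1) = 10 servings → $9.50.
kale only: max(8/3, 10/3) = 3.333 servings → $2.00.
brown rice only: max(8/2, 10/5) = 4 servings → $2.40.
spinach only: max(8/4, 10/3) = 3.333 servings → $2.17.
strawberries + kale: intersection lies outside the first quadrant.
strawberries + brown rice with both tight: 1.538 servings and 1.692 servings → $2.48.
strawberries + spinach with both targets exact would need a negative amount; discard.
kale + brown rice with both tight: 2.222 servings and 0.6667 servings → $1.73.
kale + spinach with both targets exact would need a negative amount; discard.
brown rice + spinach with both tight: 1.143 servings and 1.429 servings → $1.61.
Cheapest feasible corner: $1.61.

$1.61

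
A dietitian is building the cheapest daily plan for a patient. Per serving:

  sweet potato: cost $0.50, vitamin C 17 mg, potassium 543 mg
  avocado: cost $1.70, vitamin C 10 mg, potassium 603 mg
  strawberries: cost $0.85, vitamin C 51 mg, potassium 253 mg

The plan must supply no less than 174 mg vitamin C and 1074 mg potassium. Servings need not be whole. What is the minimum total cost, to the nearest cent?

Minimising a linear cost over {vitamin C ≥ 174, potassium ≥ 1074, servings ≥ 0} — the optimum is at a vertex, using one or two foods.
sweet potato only: max(174/17, 1074/543) = 10.24 servings → $5.12.
avocado only: max(174/10, 1074/603) = 17.4 servings → $29.58.
strawberries only: max(174/51, 1074/253) = 4.245 servings → $3.61.
sweet potato + avocado: intersection lies outside the first quadrant.
sweet potato + strawberries with both tight: 0.4596 servings and 3.259 servings → $3.00.
avocado + strawberries with both tight: 0.381 servings and 3.337 servings → $3.48.
The minimum over all feasible corners is $3.00.

$3.00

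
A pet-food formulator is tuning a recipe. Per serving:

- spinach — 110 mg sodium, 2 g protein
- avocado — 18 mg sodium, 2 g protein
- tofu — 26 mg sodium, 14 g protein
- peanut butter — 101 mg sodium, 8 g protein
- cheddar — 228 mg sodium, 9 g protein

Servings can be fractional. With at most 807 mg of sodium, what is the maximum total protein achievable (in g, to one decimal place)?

Protein per mg sodium: tofu 0.5385, avocado 0.1111, peanut butter 0.07921, cheddar 0.03947, spinach 0.01818.
With no serving limits, spend the whole sodium allowance on tofu: 807 mg / 26 mg × 14 g = 434.5 g.

434.5 g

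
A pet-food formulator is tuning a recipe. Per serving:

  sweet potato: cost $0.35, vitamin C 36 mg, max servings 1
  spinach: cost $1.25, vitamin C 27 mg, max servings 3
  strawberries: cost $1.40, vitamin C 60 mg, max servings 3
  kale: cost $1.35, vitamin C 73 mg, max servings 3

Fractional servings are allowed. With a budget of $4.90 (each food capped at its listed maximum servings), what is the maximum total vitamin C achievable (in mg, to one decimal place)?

276.4 mg

Vitamin C per dollar: sweet potato 102.9, kale 54.07, strawberries 42.86, spinach 21.6.
Take 1 serving of sweet potato: spends $0.35, +36.0 mg vitamin C (running total 36.0 mg).
Take 3 servings of kale: spends $4.05, +219.0 mg vitamin C (running total 255.0 mg).
Take 0.3571 servings of strawberries: spends $0.50, +21.4 mg vitamin C (running total 276.4 mg).
Greedy by best ratio exhausts the cost allowance optimally: 276.4 mg.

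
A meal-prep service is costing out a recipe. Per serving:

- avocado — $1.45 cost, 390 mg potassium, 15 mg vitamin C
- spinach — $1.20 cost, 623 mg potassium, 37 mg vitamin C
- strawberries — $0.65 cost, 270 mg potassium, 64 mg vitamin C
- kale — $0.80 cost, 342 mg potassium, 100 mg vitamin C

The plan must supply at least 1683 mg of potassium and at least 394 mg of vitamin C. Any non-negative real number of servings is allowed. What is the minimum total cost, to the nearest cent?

Compare the cost at each extreme point of the feasible region.
avocado only: max(1683/390, 394/15) = 26.27 servings → $38.09.
spinach only: max(1683/623, 394/37) = 10.65 servings → $12.78.
strawberries only: max(1683/270, 394/64) = 6.233 servings → $4.05.
kale only: max(1683/342, 394/100) = 4.921 servings → $3.94.
avocado + spinach with both targets exact would need a negative amount; discard.
avocado + strawberries with both tight: 0.0637 servings and 6.141 servings → $4.08.
avocado + kale with both tight: 0.9906 servings and 3.791 servings → $4.47.
spinach + strawberries with both tight: 0.04458 servings and 6.13 servings → $4.04.
spinach + kale with both tight: 0.6758 servings and 3.69 servings → $3.76.
strawberries + kale: intersection lies outside the first quadrant.
So the least-cost plan costs $3.76.

$3.76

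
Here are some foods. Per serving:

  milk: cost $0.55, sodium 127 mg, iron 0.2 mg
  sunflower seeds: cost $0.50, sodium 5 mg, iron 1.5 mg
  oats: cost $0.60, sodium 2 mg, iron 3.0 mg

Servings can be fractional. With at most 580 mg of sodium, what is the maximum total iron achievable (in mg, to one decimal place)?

Iron per mg sodium: oats 1.5, sunflower seeds 0.3, milk 0.001575.
With no serving limits, spend the whole sodium allowance on oats: 580 mg / 2 mg × 3.0 mg = 870.0 mg.

870.0 mg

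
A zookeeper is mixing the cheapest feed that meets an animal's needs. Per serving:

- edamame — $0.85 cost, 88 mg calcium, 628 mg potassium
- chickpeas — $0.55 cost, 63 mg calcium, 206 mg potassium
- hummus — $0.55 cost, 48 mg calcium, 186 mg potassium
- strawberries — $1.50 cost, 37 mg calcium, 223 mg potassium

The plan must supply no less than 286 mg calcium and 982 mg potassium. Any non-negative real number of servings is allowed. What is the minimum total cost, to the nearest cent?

At the optimum either one food covers both requirements or two foods hit both targets exactly; no other combination can be cheaper.
edamame only: max(286/88, 982/628) = 3.25 servings → $2.76.
chickpeas only: max(286/63, 982/206) = 4.767 servings → $2.62.
hummus only: max(286/48, 982/186) = 5.958 servings → $3.28.
strawberries only: max(286/37, 982/223) = 7.73 servings → $11.59.
edamame + chickpeas with both tight: 0.1376 servings and 4.347 servings → $2.51.
edamame + hummus with both targets exact would need a negative amount; discard.
edamame + strawberries with both targets exact would need a negative amount; discard.
chickpeas + hummus with both tight: 3.311 servings and 1.612 servings → $2.71.
chickpeas + strawberries with both tight: 4.27 servings and 0.459 servings → $3.04.
hummus + strawberries with both targets exact would need a negative amount; discard.
The minimum over all feasible corners is $2.51.

$2.51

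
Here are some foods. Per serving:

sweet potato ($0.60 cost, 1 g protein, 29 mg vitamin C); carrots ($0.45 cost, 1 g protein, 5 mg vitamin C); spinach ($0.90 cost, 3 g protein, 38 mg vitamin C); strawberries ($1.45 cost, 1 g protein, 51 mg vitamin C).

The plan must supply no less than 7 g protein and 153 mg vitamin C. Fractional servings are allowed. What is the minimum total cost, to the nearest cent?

$3.28

Compare the cost at each extreme point of the feasible region.
sweet potato only: max(7/1, 153/29) = 7 servings → $4.20.
carrots only: max(7/1, 153/5) = 30.6 servings → $13.77.
spinach only: max(7/3, 153/38) = 4.026 servings → $3.62.
strawberries only: max(7/1, 153/51) = 7 servings → $10.15.
sweet potato + carrots with both tight: 4.917 servings and 2.083 servings → $3.89.
sweet potato + spinach with both tight: 3.939 servings and 1.02 servings → $3.28.
sweet potato + strawberries: the both-tight solution has a negative serving — not a feasible corner.
carrots + spinach: intersection lies outside the first quadrant.
carrots + strawberries with both tight: 4.435 servings and 2.565 servings → $5.72.
spinach + strawberries with both tight: 1.774 servings and 1.678 servings → $4.03.
Cheapest feasible corner: $3.28.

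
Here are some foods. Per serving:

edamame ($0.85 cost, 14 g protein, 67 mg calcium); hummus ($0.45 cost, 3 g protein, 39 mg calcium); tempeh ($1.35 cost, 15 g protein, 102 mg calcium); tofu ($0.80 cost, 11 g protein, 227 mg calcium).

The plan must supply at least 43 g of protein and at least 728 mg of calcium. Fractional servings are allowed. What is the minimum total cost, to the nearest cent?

$3.01

This is a tiny linear program; its minimum lies at a vertex of the feasible set. List the vertices and price them.
edamame only: max(43/14, 728/67) = 10.87 servings → $9.24.
hummus only: max(43/3, 728/39) = 18.67 servings → $8.40.
tempeh only: max(43/15, 728/102) = 7.137 servings → $9.64.
tofu only: max(43/11, 728/227) = 3.909 servings → $3.13.
edamame + hummus with both targets exact would need a negative amount; discard.
edamame + tempeh with both targets exact would need a negative amount; discard.
edamame + tofu with both tight: 0.7181 servings and 2.995 servings → $3.01.
hummus + tempeh: intersection lies outside the first quadrant.
hummus + tofu with both tight: 6.956 servings and 2.012 servings → $4.74.
tempeh + tofu with both tight: 0.7678 servings and 2.862 servings → $3.33.
So the least-cost plan costs $3.01.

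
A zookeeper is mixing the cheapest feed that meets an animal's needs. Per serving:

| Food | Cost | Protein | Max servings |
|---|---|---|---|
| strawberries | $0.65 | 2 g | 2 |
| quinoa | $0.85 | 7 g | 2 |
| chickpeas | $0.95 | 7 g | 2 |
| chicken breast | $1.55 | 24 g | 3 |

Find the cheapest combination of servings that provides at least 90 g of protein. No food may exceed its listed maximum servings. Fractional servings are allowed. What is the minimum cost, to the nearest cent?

$6.89

Cost per g of protein: chicken breast $0.0646, quinoa $0.1214, chickpeas $0.1357, strawberries $0.3250.
Take 3 servings of chicken breast: +72.0 g protein for $4.65 (total $4.65, still need 18.0 g).
Take 2 servings of quinoa: +14.0 g protein for $1.70 (total $6.35, still need 4.0 g).
Take 0.5714 servings of chickpeas: +4.0 g protein for $0.54 (total $6.89, still need 0.0 g).
Filling from the cheapest source first is optimal under one linear minimum: $6.89.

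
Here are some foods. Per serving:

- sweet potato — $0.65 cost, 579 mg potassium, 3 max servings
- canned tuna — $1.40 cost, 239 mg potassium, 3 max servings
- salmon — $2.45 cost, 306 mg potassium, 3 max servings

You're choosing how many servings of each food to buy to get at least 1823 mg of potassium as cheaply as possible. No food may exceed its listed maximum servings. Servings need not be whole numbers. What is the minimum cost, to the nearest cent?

$2.45

Cost per mg of potassium: sweet potato $0.0011, canned tuna $0.0059, salmon $0.0080.
Take 3 servings of sweet potato: +1737.0 mg potassium for $1.95 (total $1.95, still need 86.0 mg).
Take 0.3598 servings of canned tuna: +86.0 mg potassium for $0.50 (total $2.45, still need 0.0 mg).
Greedy by cheapest-per-mg is optimal for a single linear constraint, so the minimum cost is $2.45.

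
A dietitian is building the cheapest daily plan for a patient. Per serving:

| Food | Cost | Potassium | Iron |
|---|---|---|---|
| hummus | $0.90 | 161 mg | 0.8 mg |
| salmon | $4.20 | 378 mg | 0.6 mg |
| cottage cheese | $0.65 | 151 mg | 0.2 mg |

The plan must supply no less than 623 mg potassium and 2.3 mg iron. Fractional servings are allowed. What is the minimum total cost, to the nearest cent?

$3.20

hummus only: max(623/161, 2.3/0.8) = 3.87 servings → $3.48.
salmon only: max(623/378, 2.3/0.6) = 3.833 servings → $16.10.
cottage cheese only: max(623/151, 2.3/0.2) = 11.5 servings → $7.47.
hummus + salmon with both tight: 2.408 servings and 0.6224 servings → $4.78.
hummus + cottage cheese with both tight: 2.514 servings and 1.446 servings → $3.20.
salmon + cottage cheese: intersection lies outside the first quadrant.
Cheapest feasible corner: $3.20.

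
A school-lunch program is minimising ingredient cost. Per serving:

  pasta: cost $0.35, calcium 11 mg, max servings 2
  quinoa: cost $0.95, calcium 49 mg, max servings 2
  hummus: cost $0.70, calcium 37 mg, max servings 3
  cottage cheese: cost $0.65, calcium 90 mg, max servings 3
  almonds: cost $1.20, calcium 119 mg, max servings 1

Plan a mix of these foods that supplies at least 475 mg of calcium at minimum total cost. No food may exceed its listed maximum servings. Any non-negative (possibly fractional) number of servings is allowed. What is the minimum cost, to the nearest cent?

$4.78

Cost per mg of calcium: cottage cheese $0.0072, almonds $0.0101, hummus $0.0189, quinoa $0.0194, pasta $0.0318.
Take 3 servings of cottage cheese: +270.0 mg calcium for $1.95 (total $1.95, still need 205.0 mg).
Take 1 serving of almonds: +119.0 mg calcium for $1.20 (total $3.15, still need 86.0 mg).
Take 2.324 servings of hummus: +86.0 mg calcium for $1.63 (total $4.78, still need 0.0 mg).
Filling from the cheapest source first is optimal under one linear minimum: $4.78.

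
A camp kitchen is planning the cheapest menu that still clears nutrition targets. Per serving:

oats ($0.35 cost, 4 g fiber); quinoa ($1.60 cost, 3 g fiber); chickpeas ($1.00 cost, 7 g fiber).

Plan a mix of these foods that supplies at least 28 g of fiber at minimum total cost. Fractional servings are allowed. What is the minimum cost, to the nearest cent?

Cost per g of fiber: oats $0.0875, chickpeas $0.1429, quinoa $0.5333.
With no serving limits, use only oats: 28 g / 4 g = 7 servings × $0.35 = $2.45.

$2.45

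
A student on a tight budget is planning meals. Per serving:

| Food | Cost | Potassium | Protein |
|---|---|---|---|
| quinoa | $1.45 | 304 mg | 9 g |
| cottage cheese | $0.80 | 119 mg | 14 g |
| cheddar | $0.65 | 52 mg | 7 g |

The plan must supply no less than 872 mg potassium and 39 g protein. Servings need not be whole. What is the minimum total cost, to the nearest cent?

quinoa only: max(872/304, 39/9) = 4.333 servings → $6.28.
cottage cheese only: max(872/119, 39/14) = 7.328 servings → $5.86.
cheddar only: max(872/52, 39/7) = 16.77 servings → $10.90.
quinoa + cottage cheese with both tight: 2.376 servings and 1.258 servings → $4.45.
quinoa + cheddar with both tight: 2.455 servings and 2.414 servings → $5.13.
cottage cheese + cheddar with both targets exact would need a negative amount; discard.
So the least-cost plan costs $4.45.

$4.45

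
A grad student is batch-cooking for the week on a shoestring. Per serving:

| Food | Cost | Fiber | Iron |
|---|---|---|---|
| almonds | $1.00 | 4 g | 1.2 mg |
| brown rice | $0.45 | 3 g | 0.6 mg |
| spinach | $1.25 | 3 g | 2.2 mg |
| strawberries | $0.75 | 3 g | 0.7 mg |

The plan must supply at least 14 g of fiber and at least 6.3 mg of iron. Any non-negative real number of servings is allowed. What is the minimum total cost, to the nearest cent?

Compare the cost at each extreme point of the feasible region.
almonds only: max(14/4, 6.3/1.2) = 5.25 servings → $5.25.
brown rice only: max(14/3, 6.3/0.6) = 10.5 servings → $4.72.
spinach only: max(14/3, 6.3/2.2) = 4.667 servings → $5.83.
strawberries only: max(14/3, 6.3/0.7) = 9 servings → $6.75.
almonds + brown rice: the both-tight solution has a negative serving — not a feasible corner.
almonds + spinach with both tight: 2.288 servings and 1.615 servings → $4.31.
almonds + strawberries: intersection lies outside the first quadrant.
brown rice + spinach with both tight: 2.479 servings and 2.188 servings → $3.85.
brown rice + strawberries: the both-tight solution has a negative serving — not a feasible corner.
spinach + strawberries with both tight: 2.022 servings and 2.644 servings → $4.51.
The minimum over all feasible corners is $3.85.

$3.85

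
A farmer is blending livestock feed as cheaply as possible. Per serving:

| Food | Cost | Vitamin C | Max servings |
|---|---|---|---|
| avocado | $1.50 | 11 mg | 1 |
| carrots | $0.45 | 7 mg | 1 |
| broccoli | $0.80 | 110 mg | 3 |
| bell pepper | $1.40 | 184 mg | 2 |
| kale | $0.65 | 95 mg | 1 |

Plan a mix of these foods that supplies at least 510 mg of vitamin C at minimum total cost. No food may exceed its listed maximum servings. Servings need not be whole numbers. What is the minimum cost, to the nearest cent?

$3.70

Cost per mg of vitamin C: kale $0.0068, broccoli $0.0073, bell pepper $0.0076, carrots $0.0643, avocado $0.1364.
Take 1 serving of kale: +95.0 mg vitamin C for $0.65 (total $0.65, still need 415.0 mg).
Take 3 servings of broccoli: +330.0 mg vitamin C for $2.40 (total $3.05, still need 85.0 mg).
Take 0.462 servings of bell pepper: +85.0 mg vitamin C for $0.65 (total $3.70, still need 0.0 mg).
Greedy by cheapest-per-mg is optimal for a single linear constraint, so the minimum cost is $3.70.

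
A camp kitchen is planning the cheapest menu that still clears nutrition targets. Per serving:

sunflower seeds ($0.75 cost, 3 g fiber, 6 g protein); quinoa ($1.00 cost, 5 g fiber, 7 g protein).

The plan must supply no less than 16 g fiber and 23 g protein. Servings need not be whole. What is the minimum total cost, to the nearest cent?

Compare the cost at each extreme point of the feasible region.
sunflower seeds only: max(16/3, 23/6) = 5.333 servings → $4.00.
quinoa only: max(16/5, 23/7) = 3.286 servings → $3.29.
sunflower seeds + quinoa with both tight: 0.3333 servings and 3 servings → $3.25.
Cheapest feasible corner: $3.25.

$3.25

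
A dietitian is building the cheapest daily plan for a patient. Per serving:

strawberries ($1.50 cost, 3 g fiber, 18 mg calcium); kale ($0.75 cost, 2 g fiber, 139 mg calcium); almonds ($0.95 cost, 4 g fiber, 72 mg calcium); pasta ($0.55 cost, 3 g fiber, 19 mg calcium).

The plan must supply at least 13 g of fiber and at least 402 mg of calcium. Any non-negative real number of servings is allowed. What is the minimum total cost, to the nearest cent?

$3.35

For a min-cost LP with two ≥-constraints, a basic feasible solution has at most two positive variables.
strawberries only: max(13/3, 402/18) = 22.33 servings → $33.50.
kale only: max(13/2, 402/139) = 6.5 servings → $4.88.
almonds only: max(13/4, 402/72) = 5.583 servings → $5.30.
pasta only: max(13/3, 402/19) = 21.16 servings → $11.64.
strawberries + kale with both tight: 2.633 servings and 2.551 servings → $5.86.
strawberries + almonds with both targets exact would need a negative amount; discard.
strawberries + pasta: intersection lies outside the first quadrant.
kale + almonds with both tight: 1.631 servings and 2.434 servings → $3.54.
kale + pasta with both tight: 2.53 servings and 2.646 servings → $3.35.
almonds + pasta: intersection lies outside the first quadrant.
So the least-cost plan costs $3.35.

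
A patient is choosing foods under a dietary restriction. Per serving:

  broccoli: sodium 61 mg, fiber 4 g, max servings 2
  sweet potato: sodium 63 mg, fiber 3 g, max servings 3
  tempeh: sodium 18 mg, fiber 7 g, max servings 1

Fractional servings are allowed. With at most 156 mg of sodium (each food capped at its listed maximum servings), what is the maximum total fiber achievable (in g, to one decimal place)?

Fiber per mg sodium: tempeh 0.3889, broccoli 0.06557, sweet potato 0.04762.
Take 1 serving of tempeh: uses 18 mg sodium, +7.0 g fiber (running total 7.0 g).
Take 2 servings of broccoli: uses 122 mg sodium, +8.0 g fiber (running total 15.0 g).
Take 0.254 servings of sweet potato: uses 16 mg sodium, +0.8 g fiber (running total 15.8 g).
Filling greedily by fiber-per-mg sodium is optimal for one linear limit, giving 15.8 g.

15.8 g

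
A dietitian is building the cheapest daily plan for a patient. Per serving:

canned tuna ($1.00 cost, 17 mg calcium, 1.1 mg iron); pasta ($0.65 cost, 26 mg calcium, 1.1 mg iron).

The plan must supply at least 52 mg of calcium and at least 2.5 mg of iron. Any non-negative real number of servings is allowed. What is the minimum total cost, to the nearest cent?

A basic optimal solution has at most two foods positive. Try each food alone and each pair with both targets met exactly.
canned tuna only: max(52/17, 2.5/1.1) = 3.059 servings → $3.06.
pasta only: max(52/26, 2.5/1.1) = 2.273 servings → $1.48.
canned tuna + pasta with both tight: 0.7879 servings and 1.485 servings → $1.75.
The minimum over all feasible corners is $1.48.

$1.48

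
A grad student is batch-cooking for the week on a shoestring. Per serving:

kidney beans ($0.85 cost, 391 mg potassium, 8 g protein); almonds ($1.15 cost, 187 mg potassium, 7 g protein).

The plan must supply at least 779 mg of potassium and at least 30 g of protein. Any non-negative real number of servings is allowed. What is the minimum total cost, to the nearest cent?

kidney beans only: max(779/391, 30/8) = 3.75 servings → $3.19.
almonds only: max(779/187, 30/7) = 4.286 servings → $4.93.
kidney beans + almonds with both targets exact would need a negative amount; discard.
Cheapest feasible corner: $3.19.

$3.19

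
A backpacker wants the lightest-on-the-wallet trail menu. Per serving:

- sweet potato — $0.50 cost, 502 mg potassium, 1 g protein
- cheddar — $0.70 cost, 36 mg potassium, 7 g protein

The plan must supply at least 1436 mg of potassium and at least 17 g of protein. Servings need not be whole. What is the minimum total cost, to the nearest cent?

Minimising a linear cost over {potassium ≥ 1436, protein ≥ 17, servings ≥ 0} — the optimum is at a vertex, using one or two foods.
sweet potato only: max(1436/502, 17/1) = 17 servings → $8.50.
cheddar only: max(1436/36, 17/7) = 39.89 servings → $27.92.
sweet potato + cheddar with both tight: 2.714 servings and 2.041 servings → $2.79.
Cheapest feasible corner: $2.79.

$2.79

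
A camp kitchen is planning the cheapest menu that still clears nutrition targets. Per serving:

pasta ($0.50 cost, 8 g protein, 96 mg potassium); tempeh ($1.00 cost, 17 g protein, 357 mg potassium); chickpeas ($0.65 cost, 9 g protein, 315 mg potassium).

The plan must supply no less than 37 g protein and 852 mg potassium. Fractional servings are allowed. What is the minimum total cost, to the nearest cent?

$2.25

For a min-cost LP with two ≥-constraints, a basic feasible solution has at most two positive variables.
pasta only: max(37/8, 852/96) = 8.875 servings → $4.44.
tempeh only: max(37/17, 852/357) = 2.387 servings → $2.39.
chickpeas only: max(37/9, 852/315) = 4.111 servings → $2.67.
pasta + tempeh: intersection lies outside the first quadrant.
pasta + chickpeas with both tight: 2.408 servings and 1.971 servings → $2.48.
tempeh + chickpeas with both tight: 1.861 servings and 0.5952 servings → $2.25.
So the least-cost plan costs $2.25.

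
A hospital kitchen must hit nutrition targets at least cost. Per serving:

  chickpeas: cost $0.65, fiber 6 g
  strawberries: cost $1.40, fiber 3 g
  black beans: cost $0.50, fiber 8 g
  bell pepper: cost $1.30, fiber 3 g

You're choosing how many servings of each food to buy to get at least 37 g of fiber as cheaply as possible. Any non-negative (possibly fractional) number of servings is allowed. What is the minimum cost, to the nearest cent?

$2.31

Cost per g of fiber: black beans $0.0625, chickpeas $0.1083, bell pepper $0.4333, strawberries $0.4667.
With no serving limits, use only black beans: 37 g / 8 g = 4.625 servings × $0.50 = $2.31.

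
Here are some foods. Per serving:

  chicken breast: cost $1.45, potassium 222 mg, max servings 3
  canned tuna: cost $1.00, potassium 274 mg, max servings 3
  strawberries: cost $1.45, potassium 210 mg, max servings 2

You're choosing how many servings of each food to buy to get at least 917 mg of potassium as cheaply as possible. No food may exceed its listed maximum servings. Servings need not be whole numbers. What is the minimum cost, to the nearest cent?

Cost per mg of potassium: canned tuna $0.0036, chicken breast $0.0065, strawberries $0.0069.
Take 3 servings of canned tuna: +822.0 mg potassium for $3.00 (total $3.00, still need 95.0 mg).
Take 0.4279 servings of chicken breast: +95.0 mg potassium for $0.62 (total $3.62, still need 0.0 mg).
Greedy by cheapest-per-mg is optimal for a single linear constraint, so the minimum cost is $3.62.

$3.62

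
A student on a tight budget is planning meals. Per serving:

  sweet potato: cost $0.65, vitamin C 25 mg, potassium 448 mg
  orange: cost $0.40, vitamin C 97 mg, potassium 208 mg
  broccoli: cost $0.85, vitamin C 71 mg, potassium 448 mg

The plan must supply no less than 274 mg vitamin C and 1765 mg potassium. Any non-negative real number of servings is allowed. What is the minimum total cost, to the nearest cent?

For a min-cost LP with two ≥-constraints, a basic feasible solution has at most two positive variables.
sweet potato only: max(274/25, 1765/448) = 10.96 servings → $7.12.
orange only: max(274/97, 1765/208) = 8.486 servings → $3.39.
broccoli only: max(274/71, 1765/448) = 3.94 servings → $3.35.
sweet potato + orange with both tight: 2.985 servings and 2.055 servings → $2.76.
sweet potato + broccoli with both tight: 0.1244 servings and 3.815 servings → $3.32.
orange + broccoli with both targets exact would need a negative amount; discard.
Cheapest feasible corner: $2.76.

$2.76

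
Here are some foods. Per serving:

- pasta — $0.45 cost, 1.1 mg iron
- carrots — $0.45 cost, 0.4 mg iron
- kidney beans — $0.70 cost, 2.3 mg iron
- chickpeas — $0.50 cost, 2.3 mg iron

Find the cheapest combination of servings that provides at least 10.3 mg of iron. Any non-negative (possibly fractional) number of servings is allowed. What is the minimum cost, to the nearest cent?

Cost per mg of iron: chickpeas $0.2174, kidney beans $0.3043, pasta $0.4091, carrots $1.1250.
With no serving limits, use only chickpeas: 10.3 mg / 2.3 mg = 4.478 servings × $0.50 = $2.24.

$2.24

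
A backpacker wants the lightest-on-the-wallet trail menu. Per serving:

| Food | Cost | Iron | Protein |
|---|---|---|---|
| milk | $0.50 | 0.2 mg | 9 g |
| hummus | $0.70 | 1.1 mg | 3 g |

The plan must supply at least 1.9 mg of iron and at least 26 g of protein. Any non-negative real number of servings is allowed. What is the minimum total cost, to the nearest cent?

$2.13

Compare the cost at each extreme point of the feasible region.
milk only: max(1.9/0.2, 26/9) = 9.5 servings → $4.75.
hummus only: max(1.9/1.1, 26/3) = 8.667 servings → $6.07.
milk + hummus with both tight: 2.462 servings and 1.28 servings → $2.13.
So the least-cost plan costs $2.13.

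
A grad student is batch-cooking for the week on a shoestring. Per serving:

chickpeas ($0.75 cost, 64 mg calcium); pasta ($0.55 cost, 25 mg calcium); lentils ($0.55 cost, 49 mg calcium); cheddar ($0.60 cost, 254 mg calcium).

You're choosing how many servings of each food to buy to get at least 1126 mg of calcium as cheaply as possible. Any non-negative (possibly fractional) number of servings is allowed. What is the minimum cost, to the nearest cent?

Cost per mg of calcium: cheddar $0.0024, lentils $0.0112, chickpeas $0.0117, pasta $0.0220.
With no serving limits, use only cheddar: 1126 mg / 254 mg = 4.433 servings × $0.60 = $2.66.

$2.66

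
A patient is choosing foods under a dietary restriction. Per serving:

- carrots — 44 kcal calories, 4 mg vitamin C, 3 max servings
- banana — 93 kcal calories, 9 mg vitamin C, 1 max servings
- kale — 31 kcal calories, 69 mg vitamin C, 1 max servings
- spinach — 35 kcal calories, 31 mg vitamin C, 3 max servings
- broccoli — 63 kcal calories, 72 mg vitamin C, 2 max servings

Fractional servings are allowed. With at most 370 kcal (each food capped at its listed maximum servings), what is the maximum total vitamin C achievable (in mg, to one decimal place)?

316.4 mg

Vitamin C per kcal: kale 2.226, broccoli 1.143, spinach 0.8857, banana 0.09677, carrots 0.09091.
Take 1 serving of kale: uses 31 kcal, +69.0 mg vitamin C (running total 69.0 mg).
Take 2 servings of broccoli: uses 126 kcal, +144.0 mg vitamin C (running total 213.0 mg).
Take 3 servings of spinach: uses 105 kcal, +93.0 mg vitamin C (running total 306.0 mg).
Take 1 serving of banana: uses 93 kcal, +9.0 mg vitamin C (running total 315.0 mg).
Take 0.3409 servings of carrots: uses 15 kcal, +1.4 mg vitamin C (running total 316.4 mg).
Greedy by best ratio exhausts the calories allowance optimally: 316.4 mg.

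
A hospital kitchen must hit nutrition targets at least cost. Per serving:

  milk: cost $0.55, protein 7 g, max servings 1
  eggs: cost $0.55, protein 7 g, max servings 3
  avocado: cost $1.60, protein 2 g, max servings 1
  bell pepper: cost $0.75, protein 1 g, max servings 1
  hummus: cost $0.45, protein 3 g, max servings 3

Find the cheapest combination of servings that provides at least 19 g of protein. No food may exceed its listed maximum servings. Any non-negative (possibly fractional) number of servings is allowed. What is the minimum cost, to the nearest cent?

$1.49

Cost per g of protein: milk $0.0786, eggs $0.0786, hummus $0.1500, bell pepper $0.7500, avocado $0.8000.
Take 1 serving of milk: +7.0 g protein for $0.55 (total $0.55, still need 12.0 g).
Take 1.714 servings of eggs: +12.0 g protein for $0.94 (total $1.49, still need 0.0 g).
Filling from the cheapest source first is optimal under one linear minimum: $1.49.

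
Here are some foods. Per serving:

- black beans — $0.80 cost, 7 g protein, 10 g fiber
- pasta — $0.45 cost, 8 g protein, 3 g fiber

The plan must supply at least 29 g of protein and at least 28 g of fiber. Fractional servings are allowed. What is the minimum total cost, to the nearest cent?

$2.57

Two binding constraints pin down two serving amounts, so the optimal mix uses at most two foods. The candidates are each food alone (scaled to the tighter of protein/fiber) and each pair with both constraints tight.
black beans only: max(29/7, 28/10) = 4.143 servings → $3.31.
pasta only: max(29/8, 28/3) = 9.333 servings → $4.20.
black beans + pasta with both tight: 2.322 servings and 1.593 servings → $2.57.
So the least-cost plan costs $2.57.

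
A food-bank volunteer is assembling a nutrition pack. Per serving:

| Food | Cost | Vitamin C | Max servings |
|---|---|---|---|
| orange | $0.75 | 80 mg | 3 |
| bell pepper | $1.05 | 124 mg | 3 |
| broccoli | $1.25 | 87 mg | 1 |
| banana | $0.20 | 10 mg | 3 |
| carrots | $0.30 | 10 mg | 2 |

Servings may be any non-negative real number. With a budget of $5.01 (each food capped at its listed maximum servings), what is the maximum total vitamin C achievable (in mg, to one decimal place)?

Vitamin C per dollar: bell pepper 118.1, orange 106.7, broccoli 69.6, banana 50, carrots 33.33.
Take 3 servings of bell pepper: spends $3.15, +372.0 mg vitamin C (running total 372.0 mg).
Take 2.48 servings of orange: spends $1.86, +198.4 mg vitamin C (running total 570.4 mg).
Filling greedily by vitamin C-per-dollar is optimal for one linear limit, giving 570.4 mg.

570.4 mg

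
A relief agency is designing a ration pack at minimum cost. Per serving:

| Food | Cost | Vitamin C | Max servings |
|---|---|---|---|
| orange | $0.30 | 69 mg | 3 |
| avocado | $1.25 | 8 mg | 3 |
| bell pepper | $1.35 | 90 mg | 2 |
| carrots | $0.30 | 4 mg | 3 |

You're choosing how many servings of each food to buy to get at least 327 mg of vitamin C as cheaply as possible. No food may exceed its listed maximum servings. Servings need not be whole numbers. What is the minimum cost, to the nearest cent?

$2.70

Cost per mg of vitamin C: orange $0.0043, bell pepper $0.0150, carrots $0.0750, avocado $0.1562.
Take 3 servings of orange: +207.0 mg vitamin C for $0.90 (total $0.90, still need 120.0 mg).
Take 1.333 servings of bell pepper: +120.0 mg vitamin C for $1.80 (total $2.70, still need 0.0 mg).
Filling from the cheapest source first is optimal under one linear minimum: $2.70.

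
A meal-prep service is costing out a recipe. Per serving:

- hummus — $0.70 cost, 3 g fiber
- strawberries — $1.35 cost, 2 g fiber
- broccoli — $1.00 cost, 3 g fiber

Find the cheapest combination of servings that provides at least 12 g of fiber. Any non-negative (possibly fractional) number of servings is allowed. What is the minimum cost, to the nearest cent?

$2.80

Cost per g of fiber: hummus $0.2333, broccoli $0.3333, strawberries $0.6750.
With no serving limits, use only hummus: 12 g / 3 g = 4 servings × $0.70 = $2.80.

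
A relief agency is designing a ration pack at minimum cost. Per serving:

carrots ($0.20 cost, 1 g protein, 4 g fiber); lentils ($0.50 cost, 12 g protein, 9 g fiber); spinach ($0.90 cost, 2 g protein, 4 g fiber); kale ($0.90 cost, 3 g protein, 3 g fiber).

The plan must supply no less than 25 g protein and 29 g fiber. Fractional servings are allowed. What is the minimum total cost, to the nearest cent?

$1.54

carrots only: max(25/1, 29/4) = 25 servings → $5.00.
lentils only: max(25/12, 29/9) = 3.222 servings → $1.61.
spinach only: max(25/2, 29/4) = 12.5 servings → $11.25.
kale only: max(25/3, 29/3) = 9.667 servings → $8.70.
carrots + lentils with both tight: 3.154 servings and 1.821 servings → $1.54.
carrots + spinach with both targets exact would need a negative amount; discard.
carrots + kale with both tight: 1.333 servings and 7.889 servings → $7.37.
lentils + spinach with both tight: 1.4 servings and 4.1 servings → $4.39.
lentils + kale: the both-tight solution has a negative serving — not a feasible corner.
spinach + kale with both tight: 2 servings and 7 servings → $8.10.
So the least-cost plan costs $1.54.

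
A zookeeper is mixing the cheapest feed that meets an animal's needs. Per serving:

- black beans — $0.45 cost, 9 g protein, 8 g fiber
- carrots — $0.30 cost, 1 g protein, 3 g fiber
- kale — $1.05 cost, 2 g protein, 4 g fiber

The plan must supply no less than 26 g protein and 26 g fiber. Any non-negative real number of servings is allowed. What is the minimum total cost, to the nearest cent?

$1.46

This is a tiny linear program; its minimum lies at a vertex of the feasible set. List the vertices and price them.
black beans only: max(26/9, 26/8) = 3.25 servings → $1.46.
carrots only: max(26/1, 26/3) = 26 servings → $7.80.
kale only: max(26/2, 26/4) = 13 servings → $13.65.
black beans + carrots with both tight: 2.737 servings and 1.368 servings → $1.64.
black beans + kale with both tight: 2.6 servings and 1.3 servings → $2.54.
carrots + kale with both targets exact would need a negative amount; discard.
So the least-cost plan costs $1.46.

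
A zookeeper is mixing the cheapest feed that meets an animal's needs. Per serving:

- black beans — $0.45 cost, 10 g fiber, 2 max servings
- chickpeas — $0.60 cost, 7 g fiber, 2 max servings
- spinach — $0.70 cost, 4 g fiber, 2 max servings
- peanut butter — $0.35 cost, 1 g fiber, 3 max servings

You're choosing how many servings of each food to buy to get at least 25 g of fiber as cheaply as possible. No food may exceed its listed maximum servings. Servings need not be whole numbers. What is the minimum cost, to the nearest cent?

$1.33

Cost per g of fiber: black beans $0.0450, chickpeas $0.0857, spinach $0.1750, peanut butter $0.3500.
Take 2 servings of black beans: +20.0 g fiber for $0.90 (total $0.90, still need 5.0 g).
Take 0.7143 servings of chickpeas: +5.0 g fiber for $0.43 (total $1.33, still need 0.0 g).
Greedy by cheapest-per-g is optimal for a single linear constraint, so the minimum cost is $1.33.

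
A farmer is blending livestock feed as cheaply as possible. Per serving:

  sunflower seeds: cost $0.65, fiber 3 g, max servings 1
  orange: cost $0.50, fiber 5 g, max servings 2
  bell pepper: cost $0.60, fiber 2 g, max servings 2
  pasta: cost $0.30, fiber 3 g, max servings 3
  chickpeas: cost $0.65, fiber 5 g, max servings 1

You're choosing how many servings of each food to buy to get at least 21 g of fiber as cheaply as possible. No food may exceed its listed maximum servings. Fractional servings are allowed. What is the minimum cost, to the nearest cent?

Cost per g of fiber: orange $0.1000, pasta $0.1000, chickpeas $0.1300, sunflower seeds $0.2167, bell pepper $0.3000.
Take 2 servings of orange: +10.0 g fiber for $1.00 (total $1.00, still need 11.0 g).
Take 3 servings of pasta: +9.0 g fiber for $0.90 (total $1.90, still need 2.0 g).
Take 0.4 servings of chickpeas: +2.0 g fiber for $0.26 (total $2.16, still need 0.0 g).
Greedy by cheapest-per-g is optimal for a single linear constraint, so the minimum cost is $2.16.

$2.16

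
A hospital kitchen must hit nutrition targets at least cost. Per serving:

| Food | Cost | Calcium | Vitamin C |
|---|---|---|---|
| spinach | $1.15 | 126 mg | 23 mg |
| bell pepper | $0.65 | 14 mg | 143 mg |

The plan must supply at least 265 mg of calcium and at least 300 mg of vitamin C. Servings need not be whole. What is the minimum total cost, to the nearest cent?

$3.35

A basic optimal solution has at most two foods positive. Try each food alone and each pair with both targets met exactly.
spinach only: max(265/126, 300/23) = 13.04 servings → $15.00.
bell pepper only: max(265/14, 300/143) = 18.93 servings → $12.30.
spinach + bell pepper with both tight: 1.904 servings and 1.792 servings → $3.35.
So the least-cost plan costs $3.35.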